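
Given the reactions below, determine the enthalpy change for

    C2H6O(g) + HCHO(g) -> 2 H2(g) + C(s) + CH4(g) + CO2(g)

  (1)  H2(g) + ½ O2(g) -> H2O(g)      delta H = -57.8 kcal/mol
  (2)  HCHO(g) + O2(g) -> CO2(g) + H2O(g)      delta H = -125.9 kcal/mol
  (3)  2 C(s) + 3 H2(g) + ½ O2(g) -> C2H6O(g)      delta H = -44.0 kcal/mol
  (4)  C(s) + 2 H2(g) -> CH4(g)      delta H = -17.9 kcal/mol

(1) reversed: +57.8 kcal/mol
(2) as written (HCHO(g) already on the reactant side): -125.9 kcal/mol
(3) reversed (reverse to put C2H6O(g) on the reactant side): +44.0 kcal/mol
(4) as written (CH4(g) already on the product side): -17.9 kcal/mol
Summing the manipulated equations, delta H = (-1)·(-57.8) + (1)·(-125.9) + (-1)·(-44.0) + (1)·(-17.9) = -42.0 kcal/mol

delta H = -42.0 kcal/mol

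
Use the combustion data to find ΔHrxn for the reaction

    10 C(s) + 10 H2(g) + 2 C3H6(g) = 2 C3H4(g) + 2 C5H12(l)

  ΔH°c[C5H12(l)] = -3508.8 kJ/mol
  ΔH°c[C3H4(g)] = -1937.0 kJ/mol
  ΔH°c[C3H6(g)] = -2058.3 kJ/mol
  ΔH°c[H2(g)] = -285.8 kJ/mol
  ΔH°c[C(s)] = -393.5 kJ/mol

Using ΔH = Σ nΔHc°(reactants) − Σ nΔHc°(products):
= [10·(-393.5) + 10·(-285.8) + 2·(-2058.3)] − [2·(-1937.0) + 2·(-3508.8)]
= -18.0 kJ/mol

ΔHrxn = -18.0 kJ/mol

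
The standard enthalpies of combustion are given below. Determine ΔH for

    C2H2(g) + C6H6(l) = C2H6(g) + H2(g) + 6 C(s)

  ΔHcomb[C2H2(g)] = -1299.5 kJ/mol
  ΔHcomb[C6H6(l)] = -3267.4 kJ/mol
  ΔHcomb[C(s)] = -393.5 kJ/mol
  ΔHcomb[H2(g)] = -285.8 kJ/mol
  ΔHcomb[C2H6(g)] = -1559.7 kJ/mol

ΔH = -360.4 kJ/mol

With combustion enthalpies, reactants minus products:
= [1·(-1299.5) + 1·(-3267.4)] − [1·(-1559.7) + 1·(-285.8) + 6·(-393.5)]
= -360.4 kJ/mol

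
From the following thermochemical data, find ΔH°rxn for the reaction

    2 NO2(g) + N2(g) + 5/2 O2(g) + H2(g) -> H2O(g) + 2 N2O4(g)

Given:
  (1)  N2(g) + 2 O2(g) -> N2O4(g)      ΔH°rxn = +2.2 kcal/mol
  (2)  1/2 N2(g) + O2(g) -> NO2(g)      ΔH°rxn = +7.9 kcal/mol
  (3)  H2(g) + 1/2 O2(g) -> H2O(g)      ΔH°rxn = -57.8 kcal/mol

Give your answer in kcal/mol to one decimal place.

(1) × 2 (×2 to match 2 N2O4(g) in the target): (2)·(+2.2) = +4.4 kcal/mol
(2) reversed and × 2 (NO2(g) must end up as a reactant; scale by 2 for the 2 NO2(g)): (-2)·(+7.9) = -15.8 kcal/mol
(3) as written (H2O(g) already on the product side): -57.8 kcal/mol
ΔH°rxn = (+4.4) + (-15.8) + (-57.8) = -69.2 kcal/mol

ΔH°rxn = -69.2 kcal/mol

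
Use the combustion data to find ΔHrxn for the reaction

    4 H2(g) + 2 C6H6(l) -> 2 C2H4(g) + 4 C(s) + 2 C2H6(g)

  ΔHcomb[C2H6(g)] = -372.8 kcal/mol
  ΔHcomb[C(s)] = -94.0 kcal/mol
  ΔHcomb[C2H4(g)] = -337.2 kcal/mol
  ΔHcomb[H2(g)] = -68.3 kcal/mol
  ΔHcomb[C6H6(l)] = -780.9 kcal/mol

With combustion enthalpies, reactants minus products:
= [4·(-68.3) + 2·(-780.9)] − [2·(-337.2) + 4·(-94.0) + 2·(-372.8)]
= -39.0 kcal/mol

ΔHrxn = -39.0 kcal/mol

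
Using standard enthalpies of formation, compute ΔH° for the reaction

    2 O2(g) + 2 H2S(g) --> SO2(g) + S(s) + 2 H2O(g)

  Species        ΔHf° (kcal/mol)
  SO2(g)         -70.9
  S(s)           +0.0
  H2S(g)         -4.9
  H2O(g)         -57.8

ΔH° = -176.7 kcal/mol

ΔH°rxn = Σ nΔHf°(products) − Σ nΔHf°(reactants).
Products: 1·(-70.9) + 1·(+0.0) + 2·(-57.8) = -186.5
Reactants: 2·(+0.0) + 2·(-4.9) = -9.8
ΔH° = (-186.5) − (-9.8) = -176.7 kcal/mol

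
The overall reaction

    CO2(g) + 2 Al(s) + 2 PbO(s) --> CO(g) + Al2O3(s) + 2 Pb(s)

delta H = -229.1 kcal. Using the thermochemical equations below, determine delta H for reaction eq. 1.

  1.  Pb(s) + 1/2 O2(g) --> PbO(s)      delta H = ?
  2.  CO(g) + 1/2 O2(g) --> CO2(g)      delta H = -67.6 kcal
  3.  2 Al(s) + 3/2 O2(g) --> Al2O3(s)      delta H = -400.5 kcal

delta H = -51.9 kcal

eq. 1 reversed and × 2 (reverse to put PbO(s) on the reactant side; scale by 2 for the 2 PbO(s)): contributes −2·x
eq. 2 reversed (CO(g) must end up as a product): +67.6 kcal
eq. 3 as written (Al2O3(s) already on the product side): -400.5 kcal
-229.1 = (+67.6) + (-400.5) − 2·x
x = (-229.1 − (-332.9)) / (-2) = -51.9 kcal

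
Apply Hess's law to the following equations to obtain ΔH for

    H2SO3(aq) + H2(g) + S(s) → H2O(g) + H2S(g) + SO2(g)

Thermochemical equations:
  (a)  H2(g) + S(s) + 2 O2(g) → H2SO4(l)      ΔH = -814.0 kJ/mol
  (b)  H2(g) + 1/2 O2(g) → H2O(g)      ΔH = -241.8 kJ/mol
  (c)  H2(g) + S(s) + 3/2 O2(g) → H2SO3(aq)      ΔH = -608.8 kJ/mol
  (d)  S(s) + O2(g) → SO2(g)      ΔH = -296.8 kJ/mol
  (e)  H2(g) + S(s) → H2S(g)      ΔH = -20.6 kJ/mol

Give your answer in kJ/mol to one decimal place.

(a): not needed.
(b) as written: -241.8 kJ/mol
(c) reversed: +608.8 kJ/mol
(d) as written: -296.8 kJ/mol
(e) as written: -20.6 kJ/mol
ΔH = (-241.8) + (+608.8) + (-296.8) + (-20.6) = 49.6 kJ/mol

ΔH = 49.6 kJ/mol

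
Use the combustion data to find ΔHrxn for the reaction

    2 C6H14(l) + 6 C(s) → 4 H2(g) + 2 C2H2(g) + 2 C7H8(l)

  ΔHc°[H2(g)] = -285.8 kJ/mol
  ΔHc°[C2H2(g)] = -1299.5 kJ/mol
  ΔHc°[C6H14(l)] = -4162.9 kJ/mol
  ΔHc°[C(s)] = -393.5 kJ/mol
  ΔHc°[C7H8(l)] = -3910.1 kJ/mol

ΔHrxn = 875.6 kJ/mol

With combustion enthalpies, reactants minus products:
= [2·(-4162.9) + 6·(-393.5)] − [4·(-285.8) + 2·(-1299.5) + 2·(-3910.1)]
= 875.6 kJ/mol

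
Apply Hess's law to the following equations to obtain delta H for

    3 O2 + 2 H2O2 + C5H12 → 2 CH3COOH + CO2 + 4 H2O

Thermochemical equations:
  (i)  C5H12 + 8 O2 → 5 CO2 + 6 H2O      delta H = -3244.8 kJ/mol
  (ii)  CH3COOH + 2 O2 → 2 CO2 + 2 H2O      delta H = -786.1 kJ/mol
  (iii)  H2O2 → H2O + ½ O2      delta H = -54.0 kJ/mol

delta H = -1780.6 kJ/mol

(i) as written (C5H12 already on the reactant side): -3244.8 kJ/mol
(ii) reversed and × 2 (reverse to put CH3COOH on the product side; ×2 to match 2 CH3COOH in the target): (-2)·(-786.1) = +1572.2 kJ/mol
(iii) × 2 (scale by 2 for the 2 H2O2): (2)·(-54.0) = -108.0 kJ/mol
By Hess's law, delta H = (1)·(-3244.8) + (-2)·(-786.1) + (2)·(-54.0) = -1780.6 kJ/mol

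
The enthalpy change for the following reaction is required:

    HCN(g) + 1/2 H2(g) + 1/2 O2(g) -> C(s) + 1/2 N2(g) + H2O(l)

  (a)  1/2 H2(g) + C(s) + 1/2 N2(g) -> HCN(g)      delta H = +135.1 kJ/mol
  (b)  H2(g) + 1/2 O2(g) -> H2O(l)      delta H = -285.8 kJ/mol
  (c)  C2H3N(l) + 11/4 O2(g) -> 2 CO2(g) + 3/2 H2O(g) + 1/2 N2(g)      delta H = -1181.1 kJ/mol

(a) reversed: -135.1 kJ/mol
(b) as written: -285.8 kJ/mol
(c): not needed.
By Hess's law, delta H = (-1)·(+135.1) + (1)·(-285.8) = -420.9 kJ/mol

delta H = -420.9 kJ/mol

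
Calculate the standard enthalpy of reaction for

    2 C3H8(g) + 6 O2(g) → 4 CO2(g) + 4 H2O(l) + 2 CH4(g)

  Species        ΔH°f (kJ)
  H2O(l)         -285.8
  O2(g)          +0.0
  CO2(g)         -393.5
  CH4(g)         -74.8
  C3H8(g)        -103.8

Products: 4·(-393.5) + 4·(-285.8) + 2·(-74.8) = -2866.8
Reactants: 2·(-103.8) + 6·(+0.0) = -207.6
ΔH_rxn = (-2866.8) − (-207.6) = -2659.2 kJ

ΔH_rxn = -2659.2 kJ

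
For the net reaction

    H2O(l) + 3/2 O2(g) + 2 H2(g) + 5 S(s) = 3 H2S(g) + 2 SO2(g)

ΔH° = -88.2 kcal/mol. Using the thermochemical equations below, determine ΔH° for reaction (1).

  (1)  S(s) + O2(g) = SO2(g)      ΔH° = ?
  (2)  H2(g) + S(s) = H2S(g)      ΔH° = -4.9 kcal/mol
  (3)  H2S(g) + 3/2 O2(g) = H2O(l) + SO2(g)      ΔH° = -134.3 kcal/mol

(1) × 3: contributes 3·x
(2) × 2 (×2 to match 2 H2(g) in the target): (2)·(-4.9) = -9.8 kcal/mol
(3) reversed (reverse to put H2O(l) on the reactant side): +134.3 kcal/mol
-88.2 = (-9.8) + (+134.3) + 3·x
x = (-88.2 − (+124.5)) / (3) = -70.9 kcal/mol

ΔH° = -70.9 kcal/mol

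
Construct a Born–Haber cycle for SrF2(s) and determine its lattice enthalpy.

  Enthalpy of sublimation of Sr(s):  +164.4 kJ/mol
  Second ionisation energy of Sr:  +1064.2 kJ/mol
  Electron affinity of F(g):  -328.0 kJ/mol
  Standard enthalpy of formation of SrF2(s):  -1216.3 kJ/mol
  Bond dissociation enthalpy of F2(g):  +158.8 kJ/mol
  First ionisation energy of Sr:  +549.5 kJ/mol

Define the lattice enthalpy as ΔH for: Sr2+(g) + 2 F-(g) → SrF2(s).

U = -2497.2 kJ/mol

ΔHf° = 1·ΔHsub + 1·(ΣIE) + 1·D(F2) + 2·EA + U
-1216.3 = 1·(+164.4) + 1·(+1613.7) + 1·(+158.8) + 2·(-328.0) + U
U = -1216.3 − (+1280.9) = -2497.2 kJ/mol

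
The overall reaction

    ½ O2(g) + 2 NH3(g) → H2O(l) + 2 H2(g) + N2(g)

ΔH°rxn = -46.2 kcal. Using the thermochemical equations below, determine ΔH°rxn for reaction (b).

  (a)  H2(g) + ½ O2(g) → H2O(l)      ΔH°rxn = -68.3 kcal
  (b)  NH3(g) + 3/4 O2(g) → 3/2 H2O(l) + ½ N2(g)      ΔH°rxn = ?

(a) reversed and × 2: (-2)·(-68.3) = +136.6 kcal
(b) × 2: contributes 2·x
-46.2 = (+136.6) + 2·x
x = (-46.2 − (+136.6)) / (2) = -91.4 kcal

ΔH°rxn = -91.4 kcal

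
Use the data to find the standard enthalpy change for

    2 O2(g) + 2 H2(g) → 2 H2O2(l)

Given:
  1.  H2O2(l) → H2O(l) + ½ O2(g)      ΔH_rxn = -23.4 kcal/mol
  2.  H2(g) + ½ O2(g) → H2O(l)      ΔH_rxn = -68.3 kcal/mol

ΔH_rxn = -89.8 kcal/mol

eq. 1 reversed and × 2 (reverse to put H2O2(l) on the product side; ×2 to match 2 H2O2(l) in the target): (-2)·(-23.4) = +46.8 kcal/mol
eq. 2 × 2 (scale by 2 for the 2 H2(g)): (2)·(-68.3) = -136.6 kcal/mol
ΔH_rxn = (-2)·(-23.4) + (2)·(-68.3) = -89.8 kcal/mol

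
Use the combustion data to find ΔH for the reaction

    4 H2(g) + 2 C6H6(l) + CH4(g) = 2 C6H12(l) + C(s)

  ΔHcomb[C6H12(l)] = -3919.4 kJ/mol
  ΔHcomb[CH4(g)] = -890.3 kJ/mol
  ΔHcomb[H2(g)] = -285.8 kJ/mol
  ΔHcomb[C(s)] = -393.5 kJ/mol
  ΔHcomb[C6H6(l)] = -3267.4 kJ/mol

ΔH = -336.0 kJ/mol

Using ΔH = Σ nΔHc°(reactants) − Σ nΔHc°(products):
= [4·(-285.8) + 2·(-3267.4) + 1·(-890.3)] − [2·(-3919.4) + 1·(-393.5)]
= -336.0 kJ/mol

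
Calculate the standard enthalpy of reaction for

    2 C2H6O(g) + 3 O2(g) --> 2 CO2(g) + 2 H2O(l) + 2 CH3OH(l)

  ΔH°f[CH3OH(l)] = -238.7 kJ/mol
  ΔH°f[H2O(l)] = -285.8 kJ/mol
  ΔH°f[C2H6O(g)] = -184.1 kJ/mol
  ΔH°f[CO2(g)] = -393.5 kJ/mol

Products: 2·(-393.5) + 2·(-285.8) + 2·(-238.7) = -1836.0
Reactants: 2·(-184.1) + 3·(+0.0) = -368.2
ΔHrxn = (-1836.0) − (-368.2) = -1467.8 kJ/mol

ΔHrxn = -1467.8 kJ/mol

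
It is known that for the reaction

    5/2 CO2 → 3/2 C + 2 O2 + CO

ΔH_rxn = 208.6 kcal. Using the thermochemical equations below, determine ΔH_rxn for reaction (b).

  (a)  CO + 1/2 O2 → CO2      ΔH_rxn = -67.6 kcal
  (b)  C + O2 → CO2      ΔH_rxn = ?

ΔH_rxn = -94.0 kcal

(a) reversed (reverse to put CO on the product side): +67.6 kcal
(b) reversed and × 3/2 (C must end up as a product; ×3/2 to match 3/2 C in the target): contributes −3/2·x
+208.6 = (+67.6) − 3/2·x
x = (+208.6 − (+67.6)) / (-3/2) = -94.0 kcal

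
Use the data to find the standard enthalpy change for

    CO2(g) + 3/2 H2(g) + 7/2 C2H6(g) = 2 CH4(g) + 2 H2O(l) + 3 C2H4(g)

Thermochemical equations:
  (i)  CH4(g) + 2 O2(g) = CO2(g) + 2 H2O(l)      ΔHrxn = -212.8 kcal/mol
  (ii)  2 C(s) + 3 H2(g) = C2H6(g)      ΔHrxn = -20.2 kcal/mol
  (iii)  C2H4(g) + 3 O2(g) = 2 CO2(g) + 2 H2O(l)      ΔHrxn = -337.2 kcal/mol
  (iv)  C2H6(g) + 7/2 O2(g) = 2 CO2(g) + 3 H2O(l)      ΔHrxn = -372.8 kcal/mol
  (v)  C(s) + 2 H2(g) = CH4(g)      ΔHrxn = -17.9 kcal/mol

(i) as written: -212.8 kcal/mol
(ii) reversed and × 3/2: (-3/2)·(-20.2) = +30.3 kcal/mol
(iii) reversed and × 3 (C2H4(g) must end up as a product; ×3 to match 3 C2H4(g) in the target): (-3)·(-337.2) = +1011.6 kcal/mol
(iv) × 2: (2)·(-372.8) = -745.6 kcal/mol
(v) × 3: (3)·(-17.9) = -53.7 kcal/mol
Since enthalpy is a state function, ΔHrxn = (1)·(-212.8) + (-3/2)·(-20.2) + (-3)·(-337.2) + (2)·(-372.8) + (3)·(-17.9) = 29.8 kcal/mol

ΔHrxn = 29.8 kcal/mol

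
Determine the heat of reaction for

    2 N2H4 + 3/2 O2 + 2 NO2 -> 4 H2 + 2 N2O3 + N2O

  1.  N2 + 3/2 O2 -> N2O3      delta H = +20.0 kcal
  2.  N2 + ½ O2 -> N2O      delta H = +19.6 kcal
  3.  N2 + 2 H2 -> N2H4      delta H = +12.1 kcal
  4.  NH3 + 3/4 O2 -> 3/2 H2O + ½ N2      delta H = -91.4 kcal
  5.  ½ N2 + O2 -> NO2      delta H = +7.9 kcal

delta H = 19.6 kcal

eq. 1 × 2: (2)·(+20.0) = +40.0 kcal
eq. 2 as written: +19.6 kcal
eq. 3 reversed and × 2: (-2)·(+12.1) = -24.2 kcal
eq. 4: not needed.
eq. 5 reversed and × 2: (-2)·(+7.9) = -15.8 kcal
delta H = (+40.0) + (+19.6) + (-24.2) + (-15.8) = 19.6 kcal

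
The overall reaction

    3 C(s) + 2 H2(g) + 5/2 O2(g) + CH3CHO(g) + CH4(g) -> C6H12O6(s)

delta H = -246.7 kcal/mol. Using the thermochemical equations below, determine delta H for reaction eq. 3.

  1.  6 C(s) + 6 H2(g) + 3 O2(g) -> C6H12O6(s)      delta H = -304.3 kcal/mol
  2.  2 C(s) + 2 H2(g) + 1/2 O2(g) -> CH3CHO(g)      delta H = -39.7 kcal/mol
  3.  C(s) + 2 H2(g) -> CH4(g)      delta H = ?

eq. 1 as written (C6H12O6(s) already on the product side): -304.3 kcal/mol
eq. 2 reversed (reverse to put CH3CHO(g) on the reactant side): +39.7 kcal/mol
eq. 3 reversed (CH4(g) must end up as a reactant): contributes −x
-246.7 = (-304.3) + (+39.7) − x
x = (-246.7 − (-264.6)) / (-1) = -17.9 kcal/mol

delta H = -17.9 kcal/mol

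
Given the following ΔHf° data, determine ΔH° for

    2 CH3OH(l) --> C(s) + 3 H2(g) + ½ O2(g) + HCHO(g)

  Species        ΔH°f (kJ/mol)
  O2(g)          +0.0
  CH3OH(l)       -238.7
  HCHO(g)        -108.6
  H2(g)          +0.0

ΔH°rxn = Σ nΔHf°(products) − Σ nΔHf°(reactants).
Products: 1·(+0.0) + 3·(+0.0) + 1/2·(+0.0) + 1·(-108.6) = -108.6
Reactants: 2·(-238.7) = -477.4
ΔH° = (-108.6) − (-477.4) = 368.8 kJ/mol

ΔH° = 368.8 kJ/mol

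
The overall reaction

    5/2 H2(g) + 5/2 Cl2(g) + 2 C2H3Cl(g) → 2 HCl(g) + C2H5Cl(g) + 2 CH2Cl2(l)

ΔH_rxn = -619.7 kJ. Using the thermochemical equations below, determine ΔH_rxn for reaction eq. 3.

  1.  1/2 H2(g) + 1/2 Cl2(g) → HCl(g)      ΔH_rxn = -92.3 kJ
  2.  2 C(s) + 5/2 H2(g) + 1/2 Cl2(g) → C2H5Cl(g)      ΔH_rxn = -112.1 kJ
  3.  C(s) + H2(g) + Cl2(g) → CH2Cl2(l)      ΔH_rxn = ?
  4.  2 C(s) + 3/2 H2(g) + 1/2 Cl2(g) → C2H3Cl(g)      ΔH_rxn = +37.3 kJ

ΔH_rxn = -124.2 kJ

eq. 1 × 2 (scale by 2 for the 2 HCl(g)): (2)·(-92.3) = -184.6 kJ
eq. 2 as written (C2H5Cl(g) already on the product side): -112.1 kJ
eq. 3 × 2 (scale by 2 for the 2 CH2Cl2(l)): contributes 2·x
eq. 4 reversed and × 2 (C2H3Cl(g) must end up as a reactant; scale by 2 for the 2 C2H3Cl(g)): (-2)·(+37.3) = -74.6 kJ
-619.7 = (-184.6) + (-112.1) + (-74.6) + 2·x
x = (-619.7 − (-371.3)) / (2) = -124.2 kJ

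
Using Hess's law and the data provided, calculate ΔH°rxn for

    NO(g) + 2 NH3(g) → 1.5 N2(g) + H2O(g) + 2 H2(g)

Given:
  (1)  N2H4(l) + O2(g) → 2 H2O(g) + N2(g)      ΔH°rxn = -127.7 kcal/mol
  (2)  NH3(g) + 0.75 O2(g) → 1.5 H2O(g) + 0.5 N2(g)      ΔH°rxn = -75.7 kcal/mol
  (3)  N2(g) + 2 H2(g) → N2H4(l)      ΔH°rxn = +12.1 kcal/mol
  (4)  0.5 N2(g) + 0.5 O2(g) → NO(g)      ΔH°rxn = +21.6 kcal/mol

(1) reversed: +127.7 kcal/mol
(2) × 2: (2)·(-75.7) = -151.4 kcal/mol
(3) reversed: -12.1 kcal/mol
(4) reversed: -21.6 kcal/mol
Summing the manipulated equations, ΔH°rxn = (+127.7) + (-151.4) + (-12.1) + (-21.6) = -57.4 kcal/mol

ΔH°rxn = -57.4 kcal/mol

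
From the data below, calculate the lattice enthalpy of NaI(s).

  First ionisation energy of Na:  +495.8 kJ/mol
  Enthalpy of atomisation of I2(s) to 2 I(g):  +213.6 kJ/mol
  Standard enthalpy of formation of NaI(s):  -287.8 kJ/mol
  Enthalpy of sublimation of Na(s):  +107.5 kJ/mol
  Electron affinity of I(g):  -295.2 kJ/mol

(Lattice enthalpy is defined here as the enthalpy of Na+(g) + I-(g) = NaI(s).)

ΔHf° = 1·ΔHsub + 1·(ΣIE) + 1/2·D(I2) + 1·EA + U
-287.8 = 1·(+107.5) + 1·(+495.8) + 1/2·(+213.6) + 1·(-295.2) + U
U = -287.8 − (+414.9) = -702.7 kJ/mol

U = -702.7 kJ/mol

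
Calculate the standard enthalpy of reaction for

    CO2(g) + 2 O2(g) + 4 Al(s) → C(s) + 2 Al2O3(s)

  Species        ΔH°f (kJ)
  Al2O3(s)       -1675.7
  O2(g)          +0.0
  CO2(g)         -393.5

ΔH°rxn = Σ nΔHf°(products) − Σ nΔHf°(reactants).
Products: 1·(+0.0) + 2·(-1675.7) = -3351.4
Reactants: 1·(-393.5) + 2·(+0.0) + 4·(+0.0) = -393.5
ΔH°rxn = (-3351.4) − (-393.5) = -2957.9 kJ

ΔH°rxn = -2957.9 kJ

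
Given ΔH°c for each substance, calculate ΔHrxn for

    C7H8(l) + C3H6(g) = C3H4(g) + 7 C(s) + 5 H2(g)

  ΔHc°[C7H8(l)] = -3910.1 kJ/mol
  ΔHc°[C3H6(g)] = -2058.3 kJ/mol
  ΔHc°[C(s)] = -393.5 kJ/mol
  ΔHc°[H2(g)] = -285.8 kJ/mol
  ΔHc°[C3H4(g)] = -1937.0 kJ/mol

ΔHrxn = 152.1 kJ/mol

Using ΔH = Σ nΔHc°(reactants) − Σ nΔHc°(products):
= [1·(-3910.1) + 1·(-2058.3)] − [1·(-1937.0) + 7·(-393.5) + 5·(-285.8)]
= 152.1 kJ/mol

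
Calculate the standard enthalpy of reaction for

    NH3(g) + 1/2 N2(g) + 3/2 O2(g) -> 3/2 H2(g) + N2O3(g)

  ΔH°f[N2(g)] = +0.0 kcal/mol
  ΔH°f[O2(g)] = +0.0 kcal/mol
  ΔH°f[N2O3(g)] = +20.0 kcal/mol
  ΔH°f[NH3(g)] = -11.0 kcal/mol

ΔH_rxn = 31.0 kcal/mol

ΔH°rxn = Σ nΔHf°(products) − Σ nΔHf°(reactants).
Products: 3/2·(+0.0) + 1·(+20.0) = +20.0
Reactants: 1·(-11.0) + 1/2·(+0.0) + 3/2·(+0.0) = -11.0
ΔH_rxn = (+20.0) − (-11.0) = 31.0 kcal/mol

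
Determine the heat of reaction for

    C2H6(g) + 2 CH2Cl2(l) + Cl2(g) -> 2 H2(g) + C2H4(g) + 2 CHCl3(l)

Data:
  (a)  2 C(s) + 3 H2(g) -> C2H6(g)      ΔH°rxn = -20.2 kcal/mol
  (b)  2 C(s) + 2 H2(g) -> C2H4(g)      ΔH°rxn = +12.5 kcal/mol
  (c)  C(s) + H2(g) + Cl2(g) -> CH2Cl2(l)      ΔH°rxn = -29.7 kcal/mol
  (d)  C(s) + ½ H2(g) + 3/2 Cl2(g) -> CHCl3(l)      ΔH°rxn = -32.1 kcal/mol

ΔH°rxn = 27.9 kcal/mol

(a) reversed: +20.2 kcal/mol
(b) as written: +12.5 kcal/mol
(c) reversed and × 2: (-2)·(-29.7) = +59.4 kcal/mol
(d) × 2: (2)·(-32.1) = -64.2 kcal/mol
ΔH°rxn = (-1)·(-20.2) + (1)·(+12.5) + (-2)·(-29.7) + (2)·(-32.1) = 27.9 kcal/mol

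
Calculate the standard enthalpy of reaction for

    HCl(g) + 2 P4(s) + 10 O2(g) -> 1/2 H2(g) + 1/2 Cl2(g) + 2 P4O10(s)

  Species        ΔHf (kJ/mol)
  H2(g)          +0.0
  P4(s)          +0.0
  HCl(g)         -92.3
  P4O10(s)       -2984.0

Products: 1/2·(+0.0) + 1/2·(+0.0) + 2·(-2984.0) = -5968.0
Reactants: 1·(-92.3) + 2·(+0.0) + 10·(+0.0) = -92.3
ΔH°rxn = (-5968.0) − (-92.3) = -5875.7 kJ/mol

ΔH°rxn = -5875.7 kJ/mol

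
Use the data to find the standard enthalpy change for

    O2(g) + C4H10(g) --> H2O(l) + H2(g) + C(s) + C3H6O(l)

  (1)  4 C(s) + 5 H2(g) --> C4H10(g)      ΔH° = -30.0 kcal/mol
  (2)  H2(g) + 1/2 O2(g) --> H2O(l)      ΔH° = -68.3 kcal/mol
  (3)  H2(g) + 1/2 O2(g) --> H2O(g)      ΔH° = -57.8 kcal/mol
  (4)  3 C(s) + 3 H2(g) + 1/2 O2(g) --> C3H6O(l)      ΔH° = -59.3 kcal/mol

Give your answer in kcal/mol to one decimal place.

ΔH° = -97.6 kcal/mol

(1) reversed: +30.0 kcal/mol
(2) as written: -68.3 kcal/mol
(3): not needed.
(4) as written: -59.3 kcal/mol
Since enthalpy is a state function, ΔH° = (+30.0) + (-68.3) + (-59.3) = -97.6 kcal/mol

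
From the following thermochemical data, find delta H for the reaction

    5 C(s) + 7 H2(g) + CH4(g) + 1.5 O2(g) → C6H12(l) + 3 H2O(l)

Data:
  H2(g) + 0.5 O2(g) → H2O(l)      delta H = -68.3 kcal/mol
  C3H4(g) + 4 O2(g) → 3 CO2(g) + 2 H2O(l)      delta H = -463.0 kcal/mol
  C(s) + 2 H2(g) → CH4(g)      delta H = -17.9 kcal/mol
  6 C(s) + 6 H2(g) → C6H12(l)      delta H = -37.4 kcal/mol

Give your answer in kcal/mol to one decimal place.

equation 1 × 3: (3)·(-68.3) = -204.9 kcal/mol
equation 2: not needed (CO2(g) appears nowhere else).
equation 3 reversed (CH4(g) must end up as a reactant): +17.9 kcal/mol
equation 4 as written (C6H12(l) already on the product side): -37.4 kcal/mol
Combining the equations, delta H = (-204.9) + (+17.9) + (-37.4) = -224.4 kcal/mol

delta H = -224.4 kcal/mol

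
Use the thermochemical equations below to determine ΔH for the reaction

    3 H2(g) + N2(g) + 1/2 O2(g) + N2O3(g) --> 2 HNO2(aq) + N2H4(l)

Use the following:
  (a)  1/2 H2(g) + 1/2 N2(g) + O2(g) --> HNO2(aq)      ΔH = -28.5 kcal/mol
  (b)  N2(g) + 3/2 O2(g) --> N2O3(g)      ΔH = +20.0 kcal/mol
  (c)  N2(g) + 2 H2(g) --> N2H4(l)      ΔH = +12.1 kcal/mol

(a) × 2 (scale by 2 for the 2 HNO2(aq)): (2)·(-28.5) = -57.0 kcal/mol
(b) reversed (N2O3(g) must end up as a reactant): -20.0 kcal/mol
(c) as written (N2H4(l) already on the product side): +12.1 kcal/mol
Combining the equations, ΔH = (2)·(-28.5) + (-1)·(+20.0) + (1)·(+12.1) = -64.9 kcal/mol

ΔH = -64.9 kcal/mol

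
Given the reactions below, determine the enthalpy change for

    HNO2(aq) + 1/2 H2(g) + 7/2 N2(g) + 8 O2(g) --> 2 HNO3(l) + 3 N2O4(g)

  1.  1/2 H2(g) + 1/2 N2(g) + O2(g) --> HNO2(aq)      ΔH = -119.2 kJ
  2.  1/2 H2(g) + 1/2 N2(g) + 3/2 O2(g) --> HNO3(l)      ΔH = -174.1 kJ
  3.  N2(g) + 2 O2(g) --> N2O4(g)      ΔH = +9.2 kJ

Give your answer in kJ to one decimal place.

eq. 1 reversed (reverse to put HNO2(aq) on the reactant side): +119.2 kJ
eq. 2 × 2 (scale by 2 for the 2 HNO3(l)): (2)·(-174.1) = -348.2 kJ
eq. 3 × 3 (×3 to match 3 N2O4(g) in the target): (3)·(+9.2) = +27.6 kJ
ΔH = (+119.2) + (-348.2) + (+27.6) = -201.4 kJ

ΔH = -201.4 kJ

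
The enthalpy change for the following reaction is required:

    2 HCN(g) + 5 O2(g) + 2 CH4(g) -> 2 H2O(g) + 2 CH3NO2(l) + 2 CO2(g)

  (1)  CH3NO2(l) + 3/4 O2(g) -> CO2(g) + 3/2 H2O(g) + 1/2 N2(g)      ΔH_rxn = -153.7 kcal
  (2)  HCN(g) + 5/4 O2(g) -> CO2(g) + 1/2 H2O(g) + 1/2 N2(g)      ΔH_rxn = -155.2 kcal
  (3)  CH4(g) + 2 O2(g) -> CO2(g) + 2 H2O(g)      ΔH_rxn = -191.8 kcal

ΔH_rxn = -386.6 kcal

(1) reversed and × 2: (-2)·(-153.7) = +307.4 kcal
(2) × 2: (2)·(-155.2) = -310.4 kcal
(3) × 2: (2)·(-191.8) = -383.6 kcal
ΔH_rxn = (+307.4) + (-310.4) + (-383.6) = -386.6 kcal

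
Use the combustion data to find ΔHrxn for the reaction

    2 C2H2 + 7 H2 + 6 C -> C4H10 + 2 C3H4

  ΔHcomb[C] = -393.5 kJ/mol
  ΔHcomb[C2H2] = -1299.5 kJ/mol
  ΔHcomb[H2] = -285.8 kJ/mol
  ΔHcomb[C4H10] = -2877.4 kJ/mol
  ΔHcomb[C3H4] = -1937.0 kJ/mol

ΔHrxn = -209.2 kJ/mol

With combustion enthalpies, reactants minus products:
= [2·(-1299.5) + 7·(-285.8) + 6·(-393.5)] − [1·(-2877.4) + 2·(-1937.0)]
= -209.2 kJ/mol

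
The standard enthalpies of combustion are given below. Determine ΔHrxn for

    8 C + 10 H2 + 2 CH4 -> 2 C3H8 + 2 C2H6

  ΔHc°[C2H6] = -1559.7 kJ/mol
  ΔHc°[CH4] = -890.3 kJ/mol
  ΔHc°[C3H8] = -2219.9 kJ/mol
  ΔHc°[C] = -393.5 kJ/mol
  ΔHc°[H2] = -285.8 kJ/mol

Using ΔH = Σ nΔHc°(reactants) − Σ nΔHc°(products):
= [8·(-393.5) + 10·(-285.8) + 2·(-890.3)] − [2·(-2219.9) + 2·(-1559.7)]
= -227.4 kJ/mol

ΔHrxn = -227.4 kJ/mol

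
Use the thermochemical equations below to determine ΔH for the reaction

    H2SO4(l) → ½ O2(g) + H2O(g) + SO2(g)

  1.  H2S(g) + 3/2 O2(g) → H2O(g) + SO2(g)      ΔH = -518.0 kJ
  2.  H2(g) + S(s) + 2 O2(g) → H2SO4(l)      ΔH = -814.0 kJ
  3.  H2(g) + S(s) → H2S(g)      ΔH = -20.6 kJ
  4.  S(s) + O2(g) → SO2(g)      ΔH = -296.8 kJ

eq. 1 as written (H2O(g) already on the product side): -518.0 kJ
eq. 2 reversed (H2SO4(l) must end up as a reactant): +814.0 kJ
eq. 3 as written: -20.6 kJ
eq. 4: not needed.
ΔH = (-518.0) + (+814.0) + (-20.6) = 275.4 kJ

ΔH = 275.4 kJ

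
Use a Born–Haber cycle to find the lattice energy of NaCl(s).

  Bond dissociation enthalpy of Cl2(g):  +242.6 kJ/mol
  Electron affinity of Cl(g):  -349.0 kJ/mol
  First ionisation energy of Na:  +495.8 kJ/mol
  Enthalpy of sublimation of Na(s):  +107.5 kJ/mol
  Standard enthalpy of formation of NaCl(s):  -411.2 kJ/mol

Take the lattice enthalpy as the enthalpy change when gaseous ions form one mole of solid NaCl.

U = -786.8 kJ/mol

ΔHf° = 1·ΔHsub + 1·(ΣIE) + 1/2·D(Cl2) + 1·EA + U
-411.2 = 1·(+107.5) + 1·(+495.8) + 1/2·(+242.6) + 1·(-349.0) + U
U = -411.2 − (+375.6) = -786.8 kJ/mol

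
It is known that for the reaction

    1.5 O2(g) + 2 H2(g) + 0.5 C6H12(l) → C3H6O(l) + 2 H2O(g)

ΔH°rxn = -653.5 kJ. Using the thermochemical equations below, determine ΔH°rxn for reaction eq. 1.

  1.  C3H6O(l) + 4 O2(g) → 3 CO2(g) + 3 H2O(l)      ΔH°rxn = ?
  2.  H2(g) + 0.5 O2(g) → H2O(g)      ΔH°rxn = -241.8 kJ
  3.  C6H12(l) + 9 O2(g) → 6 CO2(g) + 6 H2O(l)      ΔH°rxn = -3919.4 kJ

ΔH°rxn = -1789.8 kJ

eq. 1 reversed: contributes −x
eq. 2 × 2: (2)·(-241.8) = -483.6 kJ
eq. 3 × 1/2: (1/2)·(-3919.4) = -1959.7 kJ
-653.5 = (-483.6) + (-1959.7) − x
x = (-653.5 − (-2443.3)) / (-1) = -1789.8 kJ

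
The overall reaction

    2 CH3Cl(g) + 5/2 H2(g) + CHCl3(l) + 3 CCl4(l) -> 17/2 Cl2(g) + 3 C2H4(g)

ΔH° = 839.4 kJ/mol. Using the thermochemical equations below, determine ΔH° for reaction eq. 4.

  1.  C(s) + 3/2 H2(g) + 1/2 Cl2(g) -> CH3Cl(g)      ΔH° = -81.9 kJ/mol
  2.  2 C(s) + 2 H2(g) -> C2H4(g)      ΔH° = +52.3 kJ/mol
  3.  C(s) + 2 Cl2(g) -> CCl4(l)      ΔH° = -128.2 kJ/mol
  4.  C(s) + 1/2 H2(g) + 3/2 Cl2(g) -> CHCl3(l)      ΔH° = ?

eq. 1 reversed and × 2 (reverse to put CH3Cl(g) on the reactant side; scale by 2 for the 2 CH3Cl(g)): (-2)·(-81.9) = +163.8 kJ/mol
eq. 2 × 3 (scale by 3 for the 3 C2H4(g)): (3)·(+52.3) = +156.9 kJ/mol
eq. 3 reversed and × 3 (reverse to put CCl4(l) on the reactant side; scale by 3 for the 3 CCl4(l)): (-3)·(-128.2) = +384.6 kJ/mol
eq. 4 reversed (reverse to put CHCl3(l) on the reactant side): contributes −x
+839.4 = (+163.8) + (+156.9) + (+384.6) − x
x = (+839.4 − (+705.3)) / (-1) = -134.1 kJ/mol

ΔH° = -134.1 kJ/mol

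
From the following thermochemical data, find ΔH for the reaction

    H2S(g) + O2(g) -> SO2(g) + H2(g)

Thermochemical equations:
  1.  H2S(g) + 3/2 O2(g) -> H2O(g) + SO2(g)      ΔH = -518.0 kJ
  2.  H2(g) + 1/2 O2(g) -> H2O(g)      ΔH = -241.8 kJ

eq. 1 as written (H2S(g) already on the reactant side): -518.0 kJ
eq. 2 reversed (H2(g) must end up as a product): +241.8 kJ
ΔH = (-518.0) + (+241.8) = -276.2 kJ

ΔH = -276.2 kJ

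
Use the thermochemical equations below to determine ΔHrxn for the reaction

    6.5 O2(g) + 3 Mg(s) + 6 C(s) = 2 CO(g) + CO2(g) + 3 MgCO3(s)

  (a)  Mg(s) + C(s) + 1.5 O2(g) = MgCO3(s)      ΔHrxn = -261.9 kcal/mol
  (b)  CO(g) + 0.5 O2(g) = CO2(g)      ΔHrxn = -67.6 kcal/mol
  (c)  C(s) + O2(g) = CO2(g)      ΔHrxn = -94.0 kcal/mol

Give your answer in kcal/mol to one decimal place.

(a) × 3 (×3 to match 3 MgCO3(s) in the target): (3)·(-261.9) = -785.7 kcal/mol
(b) reversed and × 2 (CO(g) must end up as a product; scale by 2 for the 2 CO(g)): (-2)·(-67.6) = +135.2 kcal/mol
(c) × 3: (3)·(-94.0) = -282.0 kcal/mol
ΔHrxn = (-785.7) + (+135.2) + (-282.0) = -932.5 kcal/mol

ΔHrxn = -932.5 kcal/mol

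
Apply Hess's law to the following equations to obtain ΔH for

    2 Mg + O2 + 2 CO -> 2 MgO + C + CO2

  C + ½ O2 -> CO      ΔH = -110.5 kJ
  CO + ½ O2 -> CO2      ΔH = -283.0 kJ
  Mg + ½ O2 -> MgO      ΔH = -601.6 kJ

ΔH = -1375.7 kJ

equation 1 reversed (C must end up as a product): +110.5 kJ
equation 2 as written (CO2 already on the product side): -283.0 kJ
equation 3 × 2 (scale by 2 for the 2 MgO): (2)·(-601.6) = -1203.2 kJ
Combining the equations, ΔH = (+110.5) + (-283.0) + (-1203.2) = -1375.7 kJ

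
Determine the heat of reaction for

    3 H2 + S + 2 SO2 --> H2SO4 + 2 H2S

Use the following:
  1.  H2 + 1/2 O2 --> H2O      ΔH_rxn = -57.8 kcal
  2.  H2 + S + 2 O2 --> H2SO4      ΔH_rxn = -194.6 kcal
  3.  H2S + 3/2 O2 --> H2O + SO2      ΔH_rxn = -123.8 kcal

ΔH_rxn = -62.6 kcal

eq. 1 × 2: (2)·(-57.8) = -115.6 kcal
eq. 2 as written: -194.6 kcal
eq. 3 reversed and × 2: (-2)·(-123.8) = +247.6 kcal
Since enthalpy is a state function, ΔH_rxn = (-115.6) + (-194.6) + (+247.6) = -62.6 kcal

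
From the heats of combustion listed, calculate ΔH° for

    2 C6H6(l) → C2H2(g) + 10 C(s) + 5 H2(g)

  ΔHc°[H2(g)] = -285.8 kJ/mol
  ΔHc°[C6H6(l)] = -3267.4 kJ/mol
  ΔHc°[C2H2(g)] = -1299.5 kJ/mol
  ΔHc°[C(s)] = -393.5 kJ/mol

ΔH° = 128.7 kJ/mol

With combustion enthalpies, reactants minus products:
= [2·(-3267.4)] − [1·(-1299.5) + 10·(-393.5) + 5·(-285.8)]
= 128.7 kJ/mol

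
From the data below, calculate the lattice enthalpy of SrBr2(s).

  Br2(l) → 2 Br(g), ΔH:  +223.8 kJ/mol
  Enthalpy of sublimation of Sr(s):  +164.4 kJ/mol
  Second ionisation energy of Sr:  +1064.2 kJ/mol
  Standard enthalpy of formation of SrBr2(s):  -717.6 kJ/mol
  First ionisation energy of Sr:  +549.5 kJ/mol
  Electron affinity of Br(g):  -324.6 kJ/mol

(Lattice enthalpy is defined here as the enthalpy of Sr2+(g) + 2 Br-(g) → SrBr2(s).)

ΔHf° = 1·ΔHsub + 1·(ΣIE) + 1·D(Br2) + 2·EA + U
-717.6 = 1·(+164.4) + 1·(+1613.7) + 1·(+223.8) + 2·(-324.6) + U
U = -717.6 − (+1352.7) = -2070.3 kJ/mol

U = -2070.3 kJ/mol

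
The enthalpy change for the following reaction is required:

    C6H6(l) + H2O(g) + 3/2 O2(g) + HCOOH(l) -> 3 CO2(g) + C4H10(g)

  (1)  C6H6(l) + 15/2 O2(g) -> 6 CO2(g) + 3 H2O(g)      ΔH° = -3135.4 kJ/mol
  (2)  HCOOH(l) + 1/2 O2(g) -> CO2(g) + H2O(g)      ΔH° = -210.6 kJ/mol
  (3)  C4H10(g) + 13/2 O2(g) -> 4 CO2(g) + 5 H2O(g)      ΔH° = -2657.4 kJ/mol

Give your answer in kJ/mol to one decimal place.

ΔH° = -688.6 kJ/mol

(1) as written: -3135.4 kJ/mol
(2) as written: -210.6 kJ/mol
(3) reversed: +2657.4 kJ/mol
Since enthalpy is a state function, ΔH° = (1)·(-3135.4) + (1)·(-210.6) + (-1)·(-2657.4) = -688.6 kJ/mol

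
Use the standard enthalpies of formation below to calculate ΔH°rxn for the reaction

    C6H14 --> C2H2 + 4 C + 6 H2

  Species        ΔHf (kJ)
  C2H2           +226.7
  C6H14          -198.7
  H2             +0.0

Products: 1·(+226.7) + 4·(+0.0) + 6·(+0.0) = +226.7
Reactants: 1·(-198.7) = -198.7
ΔH°rxn = (+226.7) − (-198.7) = 425.4 kJ

ΔH°rxn = 425.4 kJ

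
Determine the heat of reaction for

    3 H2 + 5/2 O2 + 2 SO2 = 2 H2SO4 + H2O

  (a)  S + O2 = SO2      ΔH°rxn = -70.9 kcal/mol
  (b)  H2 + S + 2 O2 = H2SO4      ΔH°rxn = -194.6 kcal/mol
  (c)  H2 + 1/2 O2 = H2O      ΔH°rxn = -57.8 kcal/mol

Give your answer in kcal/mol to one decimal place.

ΔH°rxn = -305.2 kcal/mol

(a) reversed and × 2 (reverse to put SO2 on the reactant side; ×2 to match 2 SO2 in the target): (-2)·(-70.9) = +141.8 kcal/mol
(b) × 2 (scale by 2 for the 2 H2SO4): (2)·(-194.6) = -389.2 kcal/mol
(c) as written (H2O already on the product side): -57.8 kcal/mol
ΔH°rxn = (-2)·(-70.9) + (2)·(-194.6) + (1)·(-57.8) = -305.2 kcal/mol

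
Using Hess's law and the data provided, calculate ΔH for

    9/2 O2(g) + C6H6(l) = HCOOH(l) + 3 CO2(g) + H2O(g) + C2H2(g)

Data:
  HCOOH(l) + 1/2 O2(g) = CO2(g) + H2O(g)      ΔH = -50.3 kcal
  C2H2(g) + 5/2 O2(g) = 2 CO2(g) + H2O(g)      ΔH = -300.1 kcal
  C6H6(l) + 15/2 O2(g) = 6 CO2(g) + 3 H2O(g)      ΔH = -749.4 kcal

equation 1 reversed (reverse to put HCOOH(l) on the product side): +50.3 kcal
equation 2 reversed (reverse to put C2H2(g) on the product side): +300.1 kcal
equation 3 as written (C6H6(l) already on the reactant side): -749.4 kcal
By Hess's law, ΔH = (+50.3) + (+300.1) + (-749.4) = -399.0 kcal

ΔH = -399.0 kcal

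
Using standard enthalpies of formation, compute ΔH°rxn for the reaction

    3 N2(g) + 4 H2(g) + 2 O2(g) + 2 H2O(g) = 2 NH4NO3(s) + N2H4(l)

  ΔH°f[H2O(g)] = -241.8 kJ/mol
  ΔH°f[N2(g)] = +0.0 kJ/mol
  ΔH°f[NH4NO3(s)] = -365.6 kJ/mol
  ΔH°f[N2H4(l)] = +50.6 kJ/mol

Products: 2·(-365.6) + 1·(+50.6) = -680.6
Reactants: 3·(+0.0) + 4·(+0.0) + 2·(+0.0) + 2·(-241.8) = -483.6
ΔH°rxn = (-680.6) − (-483.6) = -197.0 kJ/mol

ΔH°rxn = -197.0 kJ/mol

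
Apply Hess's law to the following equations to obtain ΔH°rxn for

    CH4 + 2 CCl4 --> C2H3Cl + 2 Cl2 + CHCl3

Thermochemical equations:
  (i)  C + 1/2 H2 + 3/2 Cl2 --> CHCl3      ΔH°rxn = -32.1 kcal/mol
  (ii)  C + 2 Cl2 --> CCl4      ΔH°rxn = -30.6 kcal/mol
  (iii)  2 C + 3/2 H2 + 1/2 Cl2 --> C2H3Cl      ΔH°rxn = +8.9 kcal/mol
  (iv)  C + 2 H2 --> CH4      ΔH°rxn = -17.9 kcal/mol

(i) as written: -32.1 kcal/mol
(ii) reversed and × 2: (-2)·(-30.6) = +61.2 kcal/mol
(iii) as written: +8.9 kcal/mol
(iv) reversed: +17.9 kcal/mol
By Hess's law, ΔH°rxn = (1)·(-32.1) + (-2)·(-30.6) + (1)·(+8.9) + (-1)·(-17.9) = 55.9 kcal/mol

ΔH°rxn = 55.9 kcal/mol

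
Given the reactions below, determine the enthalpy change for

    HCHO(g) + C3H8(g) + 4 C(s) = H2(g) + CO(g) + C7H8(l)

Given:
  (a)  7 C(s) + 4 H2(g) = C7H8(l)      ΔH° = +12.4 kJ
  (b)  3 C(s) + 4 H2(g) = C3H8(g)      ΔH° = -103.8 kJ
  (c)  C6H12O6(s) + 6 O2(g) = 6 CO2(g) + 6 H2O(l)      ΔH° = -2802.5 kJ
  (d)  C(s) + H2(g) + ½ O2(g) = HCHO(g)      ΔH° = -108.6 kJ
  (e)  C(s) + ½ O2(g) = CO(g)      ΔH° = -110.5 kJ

(a) as written (C7H8(l) already on the product side): +12.4 kJ
(b) reversed (reverse to put C3H8(g) on the reactant side): +103.8 kJ
(c): not needed (CO2(g) appears nowhere else).
(d) reversed (HCHO(g) must end up as a reactant): +108.6 kJ
(e) as written (CO(g) already on the product side): -110.5 kJ
ΔH° = (1)·(+12.4) + (-1)·(-103.8) + (-1)·(-108.6) + (1)·(-110.5) = 114.3 kJ

ΔH° = 114.3 kJ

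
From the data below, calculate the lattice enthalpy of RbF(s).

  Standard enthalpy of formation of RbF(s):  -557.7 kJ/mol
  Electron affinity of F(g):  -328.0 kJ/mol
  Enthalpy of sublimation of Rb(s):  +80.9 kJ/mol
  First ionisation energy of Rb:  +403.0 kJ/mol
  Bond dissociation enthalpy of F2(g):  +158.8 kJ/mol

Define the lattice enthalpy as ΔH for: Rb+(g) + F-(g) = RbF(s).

U = -793.0 kJ/mol

ΔHf° = 1·ΔHsub + 1·(ΣIE) + 1/2·D(F2) + 1·EA + U
-557.7 = 1·(+80.9) + 1·(+403.0) + 1/2·(+158.8) + 1·(-328.0) + U
U = -557.7 − (+235.3) = -793.0 kJ/mol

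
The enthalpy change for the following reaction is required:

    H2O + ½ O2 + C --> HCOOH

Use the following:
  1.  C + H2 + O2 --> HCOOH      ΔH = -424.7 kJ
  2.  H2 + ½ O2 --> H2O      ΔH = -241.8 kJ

ΔH = -182.9 kJ

eq. 1 as written (HCOOH already on the product side): -424.7 kJ
eq. 2 reversed (reverse to put H2O on the reactant side): +241.8 kJ
Since enthalpy is a state function, ΔH = (1)·(-424.7) + (-1)·(-241.8) = -182.9 kJ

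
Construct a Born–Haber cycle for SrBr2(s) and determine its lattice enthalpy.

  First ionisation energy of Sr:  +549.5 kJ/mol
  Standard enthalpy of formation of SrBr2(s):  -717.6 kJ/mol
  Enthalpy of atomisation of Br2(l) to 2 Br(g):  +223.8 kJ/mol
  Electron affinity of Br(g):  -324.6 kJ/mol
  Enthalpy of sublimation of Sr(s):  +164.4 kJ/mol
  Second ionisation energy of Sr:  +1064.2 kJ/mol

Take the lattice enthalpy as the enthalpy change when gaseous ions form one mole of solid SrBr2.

ΔHf° = 1·ΔHsub + 1·(ΣIE) + 1·D(Br2) + 2·EA + U
-717.6 = 1·(+164.4) + 1·(+1613.7) + 1·(+223.8) + 2·(-324.6) + U
U = -717.6 − (+1352.7) = -2070.3 kJ/mol

U = -2070.3 kJ/mol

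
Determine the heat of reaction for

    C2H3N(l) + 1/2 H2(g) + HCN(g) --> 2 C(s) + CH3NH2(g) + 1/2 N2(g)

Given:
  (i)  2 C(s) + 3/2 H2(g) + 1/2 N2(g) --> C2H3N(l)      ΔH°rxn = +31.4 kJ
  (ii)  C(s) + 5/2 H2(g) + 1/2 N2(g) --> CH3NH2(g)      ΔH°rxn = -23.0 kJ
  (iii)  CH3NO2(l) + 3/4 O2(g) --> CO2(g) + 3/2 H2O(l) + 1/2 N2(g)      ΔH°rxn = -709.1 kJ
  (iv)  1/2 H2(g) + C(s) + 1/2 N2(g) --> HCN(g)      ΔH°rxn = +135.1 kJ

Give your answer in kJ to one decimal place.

(i) reversed (reverse to put C2H3N(l) on the reactant side): -31.4 kJ
(ii) as written (CH3NH2(g) already on the product side): -23.0 kJ
(iii): not needed (CO2(g) appears nowhere else).
(iv) reversed (reverse to put HCN(g) on the reactant side): -135.1 kJ
Since enthalpy is a state function, ΔH°rxn = (-31.4) + (-23.0) + (-135.1) = -189.5 kJ

ΔH°rxn = -189.5 kJ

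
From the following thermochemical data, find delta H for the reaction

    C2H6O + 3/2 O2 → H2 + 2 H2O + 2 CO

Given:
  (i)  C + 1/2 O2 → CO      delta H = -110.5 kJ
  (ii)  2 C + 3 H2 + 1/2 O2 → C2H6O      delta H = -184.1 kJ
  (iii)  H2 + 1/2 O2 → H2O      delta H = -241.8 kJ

(i) × 2: (2)·(-110.5) = -221.0 kJ
(ii) reversed: +184.1 kJ
(iii) × 2: (2)·(-241.8) = -483.6 kJ
Summing the manipulated equations, delta H = (-221.0) + (+184.1) + (-483.6) = -520.5 kJ

delta H = -520.5 kJ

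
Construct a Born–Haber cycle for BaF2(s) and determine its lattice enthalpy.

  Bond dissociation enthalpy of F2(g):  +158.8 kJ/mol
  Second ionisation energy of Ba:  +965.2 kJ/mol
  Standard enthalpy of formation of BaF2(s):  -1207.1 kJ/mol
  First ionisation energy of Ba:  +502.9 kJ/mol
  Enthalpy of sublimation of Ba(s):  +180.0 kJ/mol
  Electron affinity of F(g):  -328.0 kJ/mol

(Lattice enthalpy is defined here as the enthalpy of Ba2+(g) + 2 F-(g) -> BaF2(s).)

U = -2358.0 kJ/mol

ΔHf° = 1·ΔHsub + 1·(ΣIE) + 1·D(F2) + 2·EA + U
-1207.1 = 1·(+180.0) + 1·(+1468.1) + 1·(+158.8) + 2·(-328.0) + U
U = -1207.1 − (+1150.9) = -2358.0 kJ/mol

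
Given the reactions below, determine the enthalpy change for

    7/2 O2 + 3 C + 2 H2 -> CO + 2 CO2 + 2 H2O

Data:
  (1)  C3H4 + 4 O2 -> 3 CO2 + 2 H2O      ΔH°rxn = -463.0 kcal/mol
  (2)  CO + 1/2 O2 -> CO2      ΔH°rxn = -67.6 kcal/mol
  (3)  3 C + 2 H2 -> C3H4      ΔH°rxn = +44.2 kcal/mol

(1) as written: -463.0 kcal/mol
(2) reversed: +67.6 kcal/mol
(3) as written: +44.2 kcal/mol
Since enthalpy is a state function, ΔH°rxn = (1)·(-463.0) + (-1)·(-67.6) + (1)·(+44.2) = -351.2 kcal/mol

ΔH°rxn = -351.2 kcal/mol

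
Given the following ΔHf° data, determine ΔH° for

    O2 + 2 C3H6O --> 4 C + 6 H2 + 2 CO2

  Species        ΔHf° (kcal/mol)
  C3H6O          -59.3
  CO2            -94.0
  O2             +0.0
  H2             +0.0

Products: 4·(+0.0) + 6·(+0.0) + 2·(-94.0) = -188.0
Reactants: 1·(+0.0) + 2·(-59.3) = -118.6
ΔH° = (-188.0) − (-118.6) = -69.4 kcal/mol

ΔH° = -69.4 kcal/mol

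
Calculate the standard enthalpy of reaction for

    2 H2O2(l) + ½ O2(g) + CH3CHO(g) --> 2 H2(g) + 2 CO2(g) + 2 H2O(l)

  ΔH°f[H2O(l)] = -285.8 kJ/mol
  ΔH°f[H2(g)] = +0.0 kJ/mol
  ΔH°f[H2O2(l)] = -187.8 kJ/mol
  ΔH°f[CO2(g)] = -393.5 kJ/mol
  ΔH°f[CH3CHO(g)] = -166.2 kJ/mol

Products: 2·(+0.0) + 2·(-393.5) + 2·(-285.8) = -1358.6
Reactants: 2·(-187.8) + 1/2·(+0.0) + 1·(-166.2) = -541.8
ΔHrxn = (-1358.6) − (-541.8) = -816.8 kJ/mol

ΔHrxn = -816.8 kJ/mol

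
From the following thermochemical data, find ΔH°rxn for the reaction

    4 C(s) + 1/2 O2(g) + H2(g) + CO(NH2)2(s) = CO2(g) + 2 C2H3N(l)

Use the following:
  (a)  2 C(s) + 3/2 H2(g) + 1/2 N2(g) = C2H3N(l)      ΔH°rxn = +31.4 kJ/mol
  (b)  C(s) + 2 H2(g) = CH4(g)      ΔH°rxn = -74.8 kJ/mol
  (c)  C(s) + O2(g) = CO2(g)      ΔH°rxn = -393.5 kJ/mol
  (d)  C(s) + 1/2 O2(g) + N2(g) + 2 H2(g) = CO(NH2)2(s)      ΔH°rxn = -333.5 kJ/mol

(a) × 2 (scale by 2 for the 2 C2H3N(l)): (2)·(+31.4) = +62.8 kJ/mol
(b): not needed (CH4(g) appears nowhere else).
(c) as written (CO2(g) already on the product side): -393.5 kJ/mol
(d) reversed (reverse to put CO(NH2)2(s) on the reactant side): +333.5 kJ/mol
ΔH°rxn = (2)·(+31.4) + (1)·(-393.5) + (-1)·(-333.5) = 2.8 kJ/mol

ΔH°rxn = 2.8 kJ/mol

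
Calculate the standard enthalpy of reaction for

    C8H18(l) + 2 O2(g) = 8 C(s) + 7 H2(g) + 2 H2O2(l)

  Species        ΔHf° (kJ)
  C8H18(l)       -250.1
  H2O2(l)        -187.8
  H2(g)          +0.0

Products: 8·(+0.0) + 7·(+0.0) + 2·(-187.8) = -375.6
Reactants: 1·(-250.1) + 2·(+0.0) = -250.1
ΔH°rxn = (-375.6) − (-250.1) = -125.5 kJ

ΔH°rxn = -125.5 kJ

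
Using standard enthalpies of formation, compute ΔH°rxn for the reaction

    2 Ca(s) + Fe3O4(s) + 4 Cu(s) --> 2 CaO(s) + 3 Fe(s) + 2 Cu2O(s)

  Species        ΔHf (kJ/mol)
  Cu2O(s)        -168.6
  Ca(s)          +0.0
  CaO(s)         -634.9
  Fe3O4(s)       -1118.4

ΔH°rxn = -488.6 kJ/mol

Products: 2·(-634.9) + 3·(+0.0) + 2·(-168.6) = -1607.0
Reactants: 2·(+0.0) + 1·(-1118.4) + 4·(+0.0) = -1118.4
ΔH°rxn = (-1607.0) − (-1118.4) = -488.6 kJ/mol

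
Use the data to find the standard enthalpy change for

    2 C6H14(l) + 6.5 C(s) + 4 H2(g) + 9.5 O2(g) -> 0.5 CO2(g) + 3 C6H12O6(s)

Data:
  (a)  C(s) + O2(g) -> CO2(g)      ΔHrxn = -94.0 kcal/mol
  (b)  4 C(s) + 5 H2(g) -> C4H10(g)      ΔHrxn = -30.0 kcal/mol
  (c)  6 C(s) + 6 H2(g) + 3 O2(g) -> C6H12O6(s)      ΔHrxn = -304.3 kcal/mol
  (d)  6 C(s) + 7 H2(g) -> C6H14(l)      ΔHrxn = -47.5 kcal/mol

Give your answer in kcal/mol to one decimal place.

ΔHrxn = -864.9 kcal/mol

(a) × 1/2: (1/2)·(-94.0) = -47.0 kcal/mol
(b): not needed.
(c) × 3: (3)·(-304.3) = -912.9 kcal/mol
(d) reversed and × 2: (-2)·(-47.5) = +95.0 kcal/mol
By Hess's law, ΔHrxn = (1/2)·(-94.0) + (3)·(-304.3) + (-2)·(-47.5) = -864.9 kcal/mol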